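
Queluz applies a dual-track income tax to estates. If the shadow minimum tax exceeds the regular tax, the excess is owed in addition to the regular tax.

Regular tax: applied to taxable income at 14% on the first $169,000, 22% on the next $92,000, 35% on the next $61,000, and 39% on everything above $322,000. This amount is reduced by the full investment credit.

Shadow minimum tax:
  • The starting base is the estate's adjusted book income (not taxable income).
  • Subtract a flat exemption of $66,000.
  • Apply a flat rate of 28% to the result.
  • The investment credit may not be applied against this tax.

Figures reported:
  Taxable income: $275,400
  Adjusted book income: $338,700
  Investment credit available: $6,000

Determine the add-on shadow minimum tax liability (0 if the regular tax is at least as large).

$33,416

Regular tax:
  $169,000 × 14% = $23,660
  $92,000 × 22% = $20,240
  $14,400 × 35% = $5,040
  → $48,940
  Less investment credit $6,000 → $42,940

Shadow minimum tax:
  Base (adjusted book income): $338,700
  Less exemption $66,000 → base $272,700
  $272,700 × 28% = $76,356

Excess of shadow minimum tax over regular tax: $76,356 − $42,940 = $33,416.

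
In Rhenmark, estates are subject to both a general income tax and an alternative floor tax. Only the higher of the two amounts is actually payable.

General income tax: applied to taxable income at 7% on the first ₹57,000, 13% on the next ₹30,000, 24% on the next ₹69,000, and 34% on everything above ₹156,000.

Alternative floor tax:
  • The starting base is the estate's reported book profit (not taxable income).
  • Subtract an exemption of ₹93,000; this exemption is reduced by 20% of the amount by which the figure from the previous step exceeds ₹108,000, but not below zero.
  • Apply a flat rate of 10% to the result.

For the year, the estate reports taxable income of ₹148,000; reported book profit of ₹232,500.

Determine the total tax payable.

General income tax:
  ₹57,000 × 7% = ₹3,990
  ₹30,000 × 13% = ₹3,900
  ₹61,000 × 24% = ₹14,640
  → ₹22,530

Alternative floor tax:
  Base (reported book profit): ₹232,500
  Exemption: ₹93,000 − 20% × (₹232,500 − ₹108,000) = ₹93,000 − ₹24,900 = ₹68,100
  Base: ₹232,500 − ₹68,100 = ₹164,400
  ₹164,400 × 10% = ₹16,440

₹22,530 > ₹16,440, so the general income tax governs.

₹22,530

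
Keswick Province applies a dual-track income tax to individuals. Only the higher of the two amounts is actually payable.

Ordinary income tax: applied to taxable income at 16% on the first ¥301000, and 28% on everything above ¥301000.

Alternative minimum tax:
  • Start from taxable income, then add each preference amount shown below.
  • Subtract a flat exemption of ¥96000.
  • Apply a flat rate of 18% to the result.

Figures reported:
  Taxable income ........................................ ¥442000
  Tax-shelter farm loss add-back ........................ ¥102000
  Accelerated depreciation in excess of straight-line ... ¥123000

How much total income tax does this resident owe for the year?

Alternative minimum tax:
  Adjusted income: ¥442000 + ¥102000 + ¥123000 = ¥667000
  Less exemption ¥96000 → base ¥571000
  ¥571000 × 18% = ¥102780

Ordinary income tax:
  ¥301000 × 16% = ¥48160
  ¥141000 × 28% = ¥39480
  → ¥87640

¥102780 > ¥87640, so the alternative minimum tax is the binding amount.

¥102780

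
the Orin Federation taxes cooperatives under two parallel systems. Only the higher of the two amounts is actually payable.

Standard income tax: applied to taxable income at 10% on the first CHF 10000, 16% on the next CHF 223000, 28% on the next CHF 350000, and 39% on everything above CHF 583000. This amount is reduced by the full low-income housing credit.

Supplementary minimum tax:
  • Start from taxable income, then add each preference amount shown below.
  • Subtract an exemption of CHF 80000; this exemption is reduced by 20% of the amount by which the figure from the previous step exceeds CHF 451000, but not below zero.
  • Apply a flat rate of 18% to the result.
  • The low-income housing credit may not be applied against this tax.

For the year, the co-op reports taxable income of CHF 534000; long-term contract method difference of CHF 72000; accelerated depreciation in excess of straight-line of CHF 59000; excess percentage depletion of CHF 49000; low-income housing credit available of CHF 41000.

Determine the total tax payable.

CHF 123588

Standard income tax:
  CHF 10000 × 10% = CHF 1000
  CHF 223000 × 16% = CHF 35680
  CHF 301000 × 28% = CHF 84280
  → CHF 120960
  Less low-income housing credit CHF 41000 → CHF 79960

Supplementary minimum tax:
  Adjusted income: CHF 534000 + CHF 72000 + CHF 59000 + CHF 49000 = CHF 714000
  Exemption: CHF 80000 − 20% × (CHF 714000 − CHF 451000) = CHF 80000 − CHF 52600 = CHF 27400
  Base: CHF 714000 − CHF 27400 = CHF 686600
  CHF 686600 × 18% = CHF 123588

CHF 123588 > CHF 79960, so the supplementary minimum tax is the binding amount.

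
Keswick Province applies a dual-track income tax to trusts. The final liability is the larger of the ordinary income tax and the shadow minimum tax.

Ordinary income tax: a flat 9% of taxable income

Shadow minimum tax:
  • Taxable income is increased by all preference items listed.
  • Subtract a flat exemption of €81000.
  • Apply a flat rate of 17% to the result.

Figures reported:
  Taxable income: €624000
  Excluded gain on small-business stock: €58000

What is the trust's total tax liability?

Shadow minimum tax:
  Adjusted income: €624000 + €58000 = €682000
  Less exemption €81000 → base €601000
  €601000 × 17% = €102170

Ordinary income tax:
  €624000 × 9% = €56160

€102170 > €56160, so the shadow minimum tax is the binding amount.

€102170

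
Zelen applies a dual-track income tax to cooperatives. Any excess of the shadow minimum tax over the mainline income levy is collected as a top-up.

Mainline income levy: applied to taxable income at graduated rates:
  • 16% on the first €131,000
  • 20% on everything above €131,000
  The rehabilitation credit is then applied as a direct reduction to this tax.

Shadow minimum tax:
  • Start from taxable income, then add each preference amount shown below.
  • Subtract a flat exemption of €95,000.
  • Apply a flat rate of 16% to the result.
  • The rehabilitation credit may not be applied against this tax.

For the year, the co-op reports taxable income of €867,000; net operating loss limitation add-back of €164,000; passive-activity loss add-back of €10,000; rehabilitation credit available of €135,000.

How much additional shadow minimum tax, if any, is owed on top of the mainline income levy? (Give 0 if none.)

€118,200

Mainline income levy:
  €131,000 × 16% = €20,960
  €736,000 × 20% = €147,200
  → €168,160
  Less rehabilitation credit €135,000 → €33,160

Shadow minimum tax:
  Adjusted income: €867,000 + €164,000 + €10,000 = €1,041,000
  Less exemption €95,000 → base €946,000
  €946,000 × 16% = €151,360

Excess of shadow minimum tax over mainline income levy: €151,360 − €33,160 = €118,200.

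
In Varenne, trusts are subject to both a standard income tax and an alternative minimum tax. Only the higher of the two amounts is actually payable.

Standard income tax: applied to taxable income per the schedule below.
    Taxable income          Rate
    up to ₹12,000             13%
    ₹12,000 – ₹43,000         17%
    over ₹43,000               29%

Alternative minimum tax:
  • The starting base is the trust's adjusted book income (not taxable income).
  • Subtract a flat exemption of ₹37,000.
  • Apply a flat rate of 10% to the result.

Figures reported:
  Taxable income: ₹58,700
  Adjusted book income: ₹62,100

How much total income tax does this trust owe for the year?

₹11,383

Standard income tax:
  ₹12,000 × 13% = ₹1,560
  ₹31,000 × 17% = ₹5,270
  ₹15,700 × 29% = ₹4,553
  → ₹11,383

Alternative minimum tax:
  Base (adjusted book income): ₹62,100
  Less exemption ₹37,000 → base ₹25,100
  ₹25,100 × 10% = ₹2,510

₹11,383 > ₹2,510, so the standard income tax governs.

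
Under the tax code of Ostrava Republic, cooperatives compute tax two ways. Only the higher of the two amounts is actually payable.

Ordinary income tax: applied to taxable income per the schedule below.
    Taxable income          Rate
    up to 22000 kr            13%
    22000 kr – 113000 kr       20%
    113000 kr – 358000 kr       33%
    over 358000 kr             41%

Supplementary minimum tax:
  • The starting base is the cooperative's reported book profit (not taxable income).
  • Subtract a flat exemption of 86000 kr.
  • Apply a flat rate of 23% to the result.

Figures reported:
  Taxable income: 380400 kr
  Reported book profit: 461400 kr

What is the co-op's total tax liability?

Ordinary income tax:
  22000 kr × 13% = 2860 kr
  91000 kr × 20% = 18200 kr
  245000 kr × 33% = 80850 kr
  22400 kr × 41% = 9184 kr
  → 111094 kr

Supplementary minimum tax:
  Base (reported book profit): 461400 kr
  Less exemption 86000 kr → base 375400 kr
  375400 kr × 23% = 86342 kr

111094 kr > 86342 kr, so the ordinary income tax governs.

111094 kr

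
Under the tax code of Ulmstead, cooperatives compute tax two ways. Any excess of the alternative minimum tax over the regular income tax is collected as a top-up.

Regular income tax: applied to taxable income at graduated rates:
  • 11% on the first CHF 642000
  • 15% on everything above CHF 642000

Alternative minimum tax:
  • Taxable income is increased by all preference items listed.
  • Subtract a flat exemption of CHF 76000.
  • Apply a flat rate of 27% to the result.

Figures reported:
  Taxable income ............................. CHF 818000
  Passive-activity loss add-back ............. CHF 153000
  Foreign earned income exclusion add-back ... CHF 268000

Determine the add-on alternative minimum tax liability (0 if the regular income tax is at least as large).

CHF 216990

Regular income tax:
  CHF 642000 × 11% = CHF 70620
  CHF 176000 × 15% = CHF 26400
  → CHF 97020

Alternative minimum tax:
  Adjusted income: CHF 818000 + CHF 153000 + CHF 268000 = CHF 1239000
  Less exemption CHF 76000 → base CHF 1163000
  CHF 1163000 × 27% = CHF 314010

Excess of alternative minimum tax over regular income tax: CHF 314010 − CHF 97020 = CHF 216990.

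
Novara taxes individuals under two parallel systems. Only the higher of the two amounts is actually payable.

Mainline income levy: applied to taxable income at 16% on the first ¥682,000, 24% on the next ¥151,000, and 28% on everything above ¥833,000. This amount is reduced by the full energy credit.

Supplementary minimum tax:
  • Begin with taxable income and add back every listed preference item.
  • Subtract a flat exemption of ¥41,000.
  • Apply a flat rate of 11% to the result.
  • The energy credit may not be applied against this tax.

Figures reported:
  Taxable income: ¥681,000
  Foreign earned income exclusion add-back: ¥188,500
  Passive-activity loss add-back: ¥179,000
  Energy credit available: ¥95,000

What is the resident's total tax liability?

¥110,825

Supplementary minimum tax:
  Adjusted income: ¥681,000 + ¥188,500 + ¥179,000 = ¥1,048,500
  Less exemption ¥41,000 → base ¥1,007,500
  ¥1,007,500 × 11% = ¥110,825

Mainline income levy:
  ¥681,000 × 16% = ¥108,960
  Less energy credit ¥95,000 → ¥13,960

¥110,825 > ¥13,960, so the supplementary minimum tax is the binding amount.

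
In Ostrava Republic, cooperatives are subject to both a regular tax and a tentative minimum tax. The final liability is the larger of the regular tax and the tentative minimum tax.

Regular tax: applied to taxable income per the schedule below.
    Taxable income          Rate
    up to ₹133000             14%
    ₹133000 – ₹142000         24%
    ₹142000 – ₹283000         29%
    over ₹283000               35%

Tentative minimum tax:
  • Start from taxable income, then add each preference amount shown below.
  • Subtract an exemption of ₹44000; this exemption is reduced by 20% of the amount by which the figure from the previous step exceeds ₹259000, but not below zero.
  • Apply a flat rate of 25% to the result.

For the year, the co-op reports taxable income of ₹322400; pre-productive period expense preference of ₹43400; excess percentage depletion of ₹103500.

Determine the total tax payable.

₹116840

Regular tax:
  ₹133000 × 14% = ₹18620
  ₹9000 × 24% = ₹2160
  ₹141000 × 29% = ₹40890
  ₹39400 × 35% = ₹13790
  → ₹75460

Tentative minimum tax:
  Adjusted income: ₹322400 + ₹43400 + ₹103500 = ₹469300
  Exemption: ₹44000 − 20% × (₹469300 − ₹259000) = ₹44000 − ₹42060 = ₹1940
  Base: ₹469300 − ₹1940 = ₹467360
  ₹467360 × 25% = ₹116840

₹116840 > ₹75460, so the tentative minimum tax is the binding amount.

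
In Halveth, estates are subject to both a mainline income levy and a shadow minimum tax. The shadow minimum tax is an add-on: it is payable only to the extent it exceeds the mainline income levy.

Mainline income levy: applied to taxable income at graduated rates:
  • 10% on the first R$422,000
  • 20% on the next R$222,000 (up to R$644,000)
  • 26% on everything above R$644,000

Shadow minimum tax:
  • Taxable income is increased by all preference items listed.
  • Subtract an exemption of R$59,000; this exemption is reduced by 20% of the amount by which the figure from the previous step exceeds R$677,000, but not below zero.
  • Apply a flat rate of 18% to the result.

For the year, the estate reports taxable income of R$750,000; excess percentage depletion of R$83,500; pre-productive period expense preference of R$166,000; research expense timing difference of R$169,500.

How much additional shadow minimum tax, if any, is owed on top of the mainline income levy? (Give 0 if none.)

Mainline income levy:
  R$422,000 × 10% = R$42,200
  R$222,000 × 20% = R$44,400
  R$106,000 × 26% = R$27,560
  → R$114,160

Shadow minimum tax:
  Adjusted income: R$750,000 + R$83,500 + R$166,000 + R$169,500 = R$1,169,000
  Exemption: 20% × (R$1,169,000 − R$677,000) = R$98,400 ≥ R$59,000, so the exemption is fully phased out
  Base: R$1,169,000 − R$0 = R$1,169,000
  R$1,169,000 × 18% = R$210,420

Excess of shadow minimum tax over mainline income levy: R$210,420 − R$114,160 = R$96,260.

R$96,260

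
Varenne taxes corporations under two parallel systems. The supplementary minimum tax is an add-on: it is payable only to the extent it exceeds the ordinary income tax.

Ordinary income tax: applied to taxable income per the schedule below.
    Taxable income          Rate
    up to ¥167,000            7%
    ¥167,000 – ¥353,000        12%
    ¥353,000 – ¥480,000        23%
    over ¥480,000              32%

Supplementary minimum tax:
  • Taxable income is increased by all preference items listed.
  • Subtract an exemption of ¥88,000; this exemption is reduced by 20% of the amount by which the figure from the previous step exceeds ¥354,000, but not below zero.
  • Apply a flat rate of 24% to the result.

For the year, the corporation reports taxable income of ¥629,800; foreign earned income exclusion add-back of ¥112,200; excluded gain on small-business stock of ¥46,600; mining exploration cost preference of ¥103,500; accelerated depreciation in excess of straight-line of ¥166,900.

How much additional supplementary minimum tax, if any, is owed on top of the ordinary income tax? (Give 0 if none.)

Supplementary minimum tax:
  Adjusted income: ¥629,800 + ¥112,200 + ¥46,600 + ¥103,500 + ¥166,900 = ¥1,059,000
  Exemption: 20% × (¥1,059,000 − ¥354,000) = ¥141,000 ≥ ¥88,000, so the exemption is fully phased out
  Base: ¥1,059,000 − ¥0 = ¥1,059,000
  ¥1,059,000 × 24% = ¥254,160

Ordinary income tax:
  ¥167,000 × 7% = ¥11,690
  ¥186,000 × 12% = ¥22,320
  ¥127,000 × 23% = ¥29,210
  ¥149,800 × 32% = ¥47,936
  → ¥111,156

Excess of supplementary minimum tax over ordinary income tax: ¥254,160 − ¥111,156 = ¥143,004.

¥143,004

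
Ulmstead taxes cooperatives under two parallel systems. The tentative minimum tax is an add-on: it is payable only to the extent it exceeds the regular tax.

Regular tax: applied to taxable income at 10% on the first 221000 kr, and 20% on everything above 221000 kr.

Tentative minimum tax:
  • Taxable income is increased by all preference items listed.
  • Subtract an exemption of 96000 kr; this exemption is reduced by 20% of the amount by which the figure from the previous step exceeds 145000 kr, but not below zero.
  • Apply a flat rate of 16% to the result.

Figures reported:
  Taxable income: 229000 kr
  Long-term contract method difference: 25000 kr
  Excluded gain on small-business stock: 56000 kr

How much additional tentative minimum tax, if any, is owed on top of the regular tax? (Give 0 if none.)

Regular tax:
  221000 kr × 10% = 22100 kr
  8000 kr × 20% = 1600 kr
  → 23700 kr

Tentative minimum tax:
  Adjusted income: 229000 kr + 25000 kr + 56000 kr = 310000 kr
  Exemption: 96000 kr − 20% × (310000 kr − 145000 kr) = 96000 kr − 33000 kr = 63000 kr
  Base: 310000 kr − 63000 kr = 247000 kr
  247000 kr × 16% = 39520 kr

Excess of tentative minimum tax over regular tax: 39520 kr − 23700 kr = 15820 kr.

15820 kr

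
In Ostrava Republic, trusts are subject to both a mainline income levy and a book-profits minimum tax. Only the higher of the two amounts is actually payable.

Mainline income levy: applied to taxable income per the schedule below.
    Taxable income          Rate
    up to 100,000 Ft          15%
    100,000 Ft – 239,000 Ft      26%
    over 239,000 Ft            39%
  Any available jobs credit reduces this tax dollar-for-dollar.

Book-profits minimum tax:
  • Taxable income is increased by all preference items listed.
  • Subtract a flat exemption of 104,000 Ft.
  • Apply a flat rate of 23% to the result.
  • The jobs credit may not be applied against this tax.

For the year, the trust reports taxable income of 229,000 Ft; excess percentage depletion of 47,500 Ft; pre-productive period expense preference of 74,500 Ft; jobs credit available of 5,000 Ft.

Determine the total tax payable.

56,810 Ft

Mainline income levy:
  100,000 Ft × 15% = 15,000 Ft
  129,000 Ft × 26% = 33,540 Ft
  → 48,540 Ft
  Less jobs credit 5,000 Ft → 43,540 Ft

Book-profits minimum tax:
  Adjusted income: 229,000 Ft + 47,500 Ft + 74,500 Ft = 351,000 Ft
  Less exemption 104,000 Ft → base 247,000 Ft
  247,000 Ft × 23% = 56,810 Ft

56,810 Ft > 43,540 Ft, so the book-profits minimum tax is the binding amount.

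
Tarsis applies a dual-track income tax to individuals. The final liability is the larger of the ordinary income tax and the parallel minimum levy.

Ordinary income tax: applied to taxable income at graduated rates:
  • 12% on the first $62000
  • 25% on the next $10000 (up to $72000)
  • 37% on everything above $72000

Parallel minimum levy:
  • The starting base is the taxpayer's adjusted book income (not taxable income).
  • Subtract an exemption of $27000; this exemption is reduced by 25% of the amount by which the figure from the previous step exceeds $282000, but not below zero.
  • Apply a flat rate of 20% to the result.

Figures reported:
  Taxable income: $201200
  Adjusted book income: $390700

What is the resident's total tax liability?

$78140

Parallel minimum levy:
  Base (adjusted book income): $390700
  Exemption: 25% × ($390700 − $282000) = $27175 ≥ $27000, so the exemption is fully phased out
  Base: $390700 − $0 = $390700
  $390700 × 20% = $78140

Ordinary income tax:
  $62000 × 12% = $7440
  $10000 × 25% = $2500
  $129200 × 37% = $47804
  → $57744

$78140 > $57744, so the parallel minimum levy is the binding amount.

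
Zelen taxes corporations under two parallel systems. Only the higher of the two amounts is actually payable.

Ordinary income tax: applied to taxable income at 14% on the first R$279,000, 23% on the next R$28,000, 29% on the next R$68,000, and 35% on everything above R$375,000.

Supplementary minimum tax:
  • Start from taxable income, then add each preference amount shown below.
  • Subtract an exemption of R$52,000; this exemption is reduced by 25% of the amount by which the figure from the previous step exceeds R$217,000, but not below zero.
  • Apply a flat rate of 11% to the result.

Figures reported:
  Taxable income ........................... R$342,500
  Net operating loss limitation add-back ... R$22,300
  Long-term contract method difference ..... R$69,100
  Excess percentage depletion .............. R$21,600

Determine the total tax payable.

Ordinary income tax:
  R$279,000 × 14% = R$39,060
  R$28,000 × 23% = R$6,440
  R$35,500 × 29% = R$10,295
  → R$55,795

Supplementary minimum tax:
  Adjusted income: R$342,500 + R$22,300 + R$69,100 + R$21,600 = R$455,500
  Exemption: 25% × (R$455,500 − R$217,000) = R$59,625 ≥ R$52,000, so the exemption is fully phased out
  Base: R$455,500 − R$0 = R$455,500
  R$455,500 × 11% = R$50,105

R$55,795 > R$50,105, so the ordinary income tax governs.

R$55,795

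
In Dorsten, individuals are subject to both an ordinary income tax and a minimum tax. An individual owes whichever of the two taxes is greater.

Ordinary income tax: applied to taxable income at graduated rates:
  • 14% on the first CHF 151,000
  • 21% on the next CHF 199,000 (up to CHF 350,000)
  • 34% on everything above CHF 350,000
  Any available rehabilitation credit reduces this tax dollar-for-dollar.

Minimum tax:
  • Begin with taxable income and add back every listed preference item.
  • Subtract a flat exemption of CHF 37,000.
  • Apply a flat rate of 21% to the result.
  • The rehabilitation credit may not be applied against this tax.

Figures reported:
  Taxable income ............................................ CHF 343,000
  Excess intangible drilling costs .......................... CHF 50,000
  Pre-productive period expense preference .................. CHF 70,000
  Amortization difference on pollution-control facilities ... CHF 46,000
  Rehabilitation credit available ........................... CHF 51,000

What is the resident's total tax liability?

CHF 99,120

Ordinary income tax:
  CHF 151,000 × 14% = CHF 21,140
  CHF 192,000 × 21% = CHF 40,320
  → CHF 61,460
  Less rehabilitation credit CHF 51,000 → CHF 10,460

Minimum tax:
  Adjusted income: CHF 343,000 + CHF 50,000 + CHF 70,000 + CHF 46,000 = CHF 509,000
  Less exemption CHF 37,000 → base CHF 472,000
  CHF 472,000 × 21% = CHF 99,120

CHF 99,120 > CHF 10,460, so the minimum tax is the binding amount.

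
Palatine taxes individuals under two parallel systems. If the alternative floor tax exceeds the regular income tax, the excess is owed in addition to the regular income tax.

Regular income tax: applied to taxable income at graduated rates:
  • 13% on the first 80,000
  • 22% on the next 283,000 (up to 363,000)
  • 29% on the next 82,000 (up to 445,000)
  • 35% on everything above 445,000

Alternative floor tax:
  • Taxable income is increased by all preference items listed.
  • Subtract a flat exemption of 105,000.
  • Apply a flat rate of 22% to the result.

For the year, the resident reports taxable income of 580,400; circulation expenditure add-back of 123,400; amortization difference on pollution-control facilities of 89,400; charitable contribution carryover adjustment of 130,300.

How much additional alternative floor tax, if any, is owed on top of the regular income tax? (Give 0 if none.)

36,240

Alternative floor tax:
  Adjusted income: 580,400 + 123,400 + 89,400 + 130,300 = 923,500
  Less exemption 105,000 → base 818,500
  818,500 × 22% = 180,070

Regular income tax:
  80,000 × 13% = 10,400
  283,000 × 22% = 62,260
  82,000 × 29% = 23,780
  135,400 × 35% = 47,390
  → 143,830

Excess of alternative floor tax over regular income tax: 180,070 − 143,830 = 36,240.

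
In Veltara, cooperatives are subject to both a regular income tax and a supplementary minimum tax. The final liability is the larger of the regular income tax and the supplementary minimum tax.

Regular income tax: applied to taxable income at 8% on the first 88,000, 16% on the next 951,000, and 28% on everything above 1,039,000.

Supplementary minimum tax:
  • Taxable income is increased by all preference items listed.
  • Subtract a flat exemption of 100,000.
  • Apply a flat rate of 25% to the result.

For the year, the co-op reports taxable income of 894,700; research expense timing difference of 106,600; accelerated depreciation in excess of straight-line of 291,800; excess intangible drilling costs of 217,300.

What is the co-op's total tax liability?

352,600

Supplementary minimum tax:
  Adjusted income: 894,700 + 106,600 + 291,800 + 217,300 = 1,510,400
  Less exemption 100,000 → base 1,410,400
  1,410,400 × 25% = 352,600

Regular income tax:
  88,000 × 8% = 7,040
  806,700 × 16% = 129,072
  → 136,112

352,600 > 136,112, so the supplementary minimum tax is the binding amount.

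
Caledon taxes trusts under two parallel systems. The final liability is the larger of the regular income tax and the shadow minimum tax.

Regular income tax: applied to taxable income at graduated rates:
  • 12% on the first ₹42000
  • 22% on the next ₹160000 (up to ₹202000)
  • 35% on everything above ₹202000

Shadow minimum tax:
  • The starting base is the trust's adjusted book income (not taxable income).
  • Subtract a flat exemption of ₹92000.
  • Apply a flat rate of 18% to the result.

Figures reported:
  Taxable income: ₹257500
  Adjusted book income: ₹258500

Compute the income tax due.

₹59665

Regular income tax:
  ₹42000 × 12% = ₹5040
  ₹160000 × 22% = ₹35200
  ₹55500 × 35% = ₹19425
  → ₹59665

Shadow minimum tax:
  Base (adjusted book income): ₹258500
  Less exemption ₹92000 → base ₹166500
  ₹166500 × 18% = ₹29970

₹59665 > ₹29970, so the regular income tax governs.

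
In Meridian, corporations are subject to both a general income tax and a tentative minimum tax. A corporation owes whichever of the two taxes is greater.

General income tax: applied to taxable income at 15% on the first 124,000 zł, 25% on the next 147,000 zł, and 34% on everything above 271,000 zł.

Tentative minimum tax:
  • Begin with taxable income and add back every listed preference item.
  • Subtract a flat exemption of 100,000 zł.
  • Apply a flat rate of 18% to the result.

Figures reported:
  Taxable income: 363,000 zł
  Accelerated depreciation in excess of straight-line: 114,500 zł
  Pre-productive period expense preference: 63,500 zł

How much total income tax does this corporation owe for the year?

General income tax:
  124,000 zł × 15% = 18,600 zł
  147,000 zł × 25% = 36,750 zł
  92,000 zł × 34% = 31,280 zł
  → 86,630 zł

Tentative minimum tax:
  Adjusted income: 363,000 zł + 114,500 zł + 63,500 zł = 541,000 zł
  Less exemption 100,000 zł → base 441,000 zł
  441,000 zł × 18% = 79,380 zł

86,630 zł > 79,380 zł, so the general income tax governs.

86,630 zł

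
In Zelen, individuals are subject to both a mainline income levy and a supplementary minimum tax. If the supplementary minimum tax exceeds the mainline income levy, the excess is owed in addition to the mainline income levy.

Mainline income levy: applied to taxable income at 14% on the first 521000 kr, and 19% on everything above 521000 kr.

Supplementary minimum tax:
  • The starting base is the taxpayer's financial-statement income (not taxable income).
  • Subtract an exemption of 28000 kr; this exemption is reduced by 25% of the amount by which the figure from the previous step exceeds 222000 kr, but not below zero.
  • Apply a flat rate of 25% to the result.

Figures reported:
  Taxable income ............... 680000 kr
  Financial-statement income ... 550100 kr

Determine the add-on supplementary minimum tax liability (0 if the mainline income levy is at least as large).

Supplementary minimum tax:
  Base (financial-statement income): 550100 kr
  Exemption: 25% × (550100 kr − 222000 kr) = 82025 kr ≥ 28000 kr, so the exemption is fully phased out
  Base: 550100 kr − 0 kr = 550100 kr
  550100 kr × 25% = 137525 kr

Mainline income levy:
  521000 kr × 14% = 72940 kr
  159000 kr × 19% = 30210 kr
  → 103150 kr

Excess of supplementary minimum tax over mainline income levy: 137525 kr − 103150 kr = 34375 kr.

34375 kr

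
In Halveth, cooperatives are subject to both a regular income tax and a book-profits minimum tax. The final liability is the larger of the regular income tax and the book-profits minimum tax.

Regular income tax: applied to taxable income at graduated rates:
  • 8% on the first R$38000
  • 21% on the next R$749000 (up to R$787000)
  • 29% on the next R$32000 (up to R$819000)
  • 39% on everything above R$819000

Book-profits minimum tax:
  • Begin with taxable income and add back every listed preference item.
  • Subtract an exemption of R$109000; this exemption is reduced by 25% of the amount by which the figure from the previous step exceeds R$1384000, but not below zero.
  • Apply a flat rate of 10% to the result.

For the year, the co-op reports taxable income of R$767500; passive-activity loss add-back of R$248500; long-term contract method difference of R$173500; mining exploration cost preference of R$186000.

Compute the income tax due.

Regular income tax:
  R$38000 × 8% = R$3040
  R$729500 × 21% = R$153195
  → R$156235

Book-profits minimum tax:
  Adjusted income: R$767500 + R$248500 + R$173500 + R$186000 = R$1375500
  Exemption: R$1375500 ≤ R$1384000, so full R$109000 applies
  Base: R$1375500 − R$109000 = R$1266500
  R$1266500 × 10% = R$126650

R$156235 > R$126650, so the regular income tax governs.

R$156235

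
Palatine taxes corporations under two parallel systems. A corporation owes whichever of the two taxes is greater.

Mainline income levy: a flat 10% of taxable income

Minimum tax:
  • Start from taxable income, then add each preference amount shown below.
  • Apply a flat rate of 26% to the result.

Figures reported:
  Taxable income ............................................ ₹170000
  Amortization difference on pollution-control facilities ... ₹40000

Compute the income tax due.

₹54600

Mainline income levy:
  ₹170000 × 10% = ₹17000

Minimum tax:
  Adjusted income: ₹170000 + ₹40000 = ₹210000
  ₹210000 × 26% = ₹54600

₹54600 > ₹17000, so the minimum tax is the binding amount.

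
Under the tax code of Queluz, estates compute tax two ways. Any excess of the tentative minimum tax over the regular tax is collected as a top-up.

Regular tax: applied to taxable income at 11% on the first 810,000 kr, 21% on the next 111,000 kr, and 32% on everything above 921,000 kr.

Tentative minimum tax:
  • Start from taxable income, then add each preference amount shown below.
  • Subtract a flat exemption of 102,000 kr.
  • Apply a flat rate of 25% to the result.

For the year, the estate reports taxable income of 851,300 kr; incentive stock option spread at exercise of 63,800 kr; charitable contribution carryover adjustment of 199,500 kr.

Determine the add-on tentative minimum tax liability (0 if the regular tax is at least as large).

Tentative minimum tax:
  Adjusted income: 851,300 kr + 63,800 kr + 199,500 kr = 1,114,600 kr
  Less exemption 102,000 kr → base 1,012,600 kr
  1,012,600 kr × 25% = 253,150 kr

Regular tax:
  810,000 kr × 11% = 89,100 kr
  41,300 kr × 21% = 8,673 kr
  → 97,773 kr

Excess of tentative minimum tax over regular tax: 253,150 kr − 97,773 kr = 155,377 kr.

155,377 kr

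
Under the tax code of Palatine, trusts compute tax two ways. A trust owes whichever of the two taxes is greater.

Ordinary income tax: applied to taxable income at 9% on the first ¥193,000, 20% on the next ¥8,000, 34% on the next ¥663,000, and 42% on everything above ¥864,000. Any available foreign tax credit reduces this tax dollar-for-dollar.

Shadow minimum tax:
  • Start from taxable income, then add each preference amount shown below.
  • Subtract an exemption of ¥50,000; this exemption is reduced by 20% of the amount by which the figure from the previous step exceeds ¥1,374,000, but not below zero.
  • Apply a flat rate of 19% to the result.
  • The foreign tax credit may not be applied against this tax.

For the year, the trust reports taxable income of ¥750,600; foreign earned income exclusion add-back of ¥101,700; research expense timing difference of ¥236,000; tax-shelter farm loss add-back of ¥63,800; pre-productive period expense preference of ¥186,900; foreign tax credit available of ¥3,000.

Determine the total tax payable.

Shadow minimum tax:
  Adjusted income: ¥750,600 + ¥101,700 + ¥236,000 + ¥63,800 + ¥186,900 = ¥1,339,000
  Exemption: ¥1,339,000 ≤ ¥1,374,000, so full ¥50,000 applies
  Base: ¥1,339,000 − ¥50,000 = ¥1,289,000
  ¥1,289,000 × 19% = ¥244,910

Ordinary income tax:
  ¥193,000 × 9% = ¥17,370
  ¥8,000 × 20% = ¥1,600
  ¥549,600 × 34% = ¥186,864
  → ¥205,834
  Less foreign tax credit ¥3,000 → ¥202,834

¥244,910 > ¥202,834, so the shadow minimum tax is the binding amount.

¥244,910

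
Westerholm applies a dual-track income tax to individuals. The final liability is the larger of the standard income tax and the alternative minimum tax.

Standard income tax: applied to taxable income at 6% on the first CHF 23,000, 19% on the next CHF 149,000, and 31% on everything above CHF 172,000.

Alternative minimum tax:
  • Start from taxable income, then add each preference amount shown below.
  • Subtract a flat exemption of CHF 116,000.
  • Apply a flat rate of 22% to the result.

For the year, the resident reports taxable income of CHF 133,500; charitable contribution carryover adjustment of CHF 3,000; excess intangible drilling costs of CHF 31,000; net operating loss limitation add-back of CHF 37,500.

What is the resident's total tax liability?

Standard income tax:
  CHF 23,000 × 6% = CHF 1,380
  CHF 110,500 × 19% = CHF 20,995
  → CHF 22,375

Alternative minimum tax:
  Adjusted income: CHF 133,500 + CHF 3,000 + CHF 31,000 + CHF 37,500 = CHF 205,000
  Less exemption CHF 116,000 → base CHF 89,000
  CHF 89,000 × 22% = CHF 19,580

CHF 22,375 > CHF 19,580, so the standard income tax governs.

CHF 22,375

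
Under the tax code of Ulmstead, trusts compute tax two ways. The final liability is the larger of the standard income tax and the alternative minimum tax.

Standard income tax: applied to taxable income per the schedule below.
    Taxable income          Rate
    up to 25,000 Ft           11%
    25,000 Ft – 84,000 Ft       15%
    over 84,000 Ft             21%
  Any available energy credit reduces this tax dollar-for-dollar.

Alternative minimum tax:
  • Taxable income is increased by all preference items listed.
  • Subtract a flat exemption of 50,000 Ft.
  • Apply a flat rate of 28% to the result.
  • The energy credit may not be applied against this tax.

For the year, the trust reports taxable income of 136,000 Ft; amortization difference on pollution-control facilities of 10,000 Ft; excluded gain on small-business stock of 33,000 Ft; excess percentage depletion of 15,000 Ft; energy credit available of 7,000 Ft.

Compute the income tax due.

Standard income tax:
  25,000 Ft × 11% = 2,750 Ft
  59,000 Ft × 15% = 8,850 Ft
  52,000 Ft × 21% = 10,920 Ft
  → 22,520 Ft
  Less energy credit 7,000 Ft → 15,520 Ft

Alternative minimum tax:
  Adjusted income: 136,000 Ft + 10,000 Ft + 33,000 Ft + 15,000 Ft = 194,000 Ft
  Less exemption 50,000 Ft → base 144,000 Ft
  144,000 Ft × 28% = 40,320 Ft

40,320 Ft > 15,520 Ft, so the alternative minimum tax is the binding amount.

40,320 Ft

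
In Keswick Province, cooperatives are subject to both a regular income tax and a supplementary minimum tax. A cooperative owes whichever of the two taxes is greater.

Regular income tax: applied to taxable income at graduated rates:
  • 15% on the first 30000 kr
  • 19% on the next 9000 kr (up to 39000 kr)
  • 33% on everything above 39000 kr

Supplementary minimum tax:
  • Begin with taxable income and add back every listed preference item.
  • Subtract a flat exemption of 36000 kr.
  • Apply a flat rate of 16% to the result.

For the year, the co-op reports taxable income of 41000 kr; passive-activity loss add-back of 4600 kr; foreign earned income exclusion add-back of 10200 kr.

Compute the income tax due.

Supplementary minimum tax:
  Adjusted income: 41000 kr + 4600 kr + 10200 kr = 55800 kr
  Less exemption 36000 kr → base 19800 kr
  19800 kr × 16% = 3168 kr

Regular income tax:
  30000 kr × 15% = 4500 kr
  9000 kr × 19% = 1710 kr
  2000 kr × 33% = 660 kr
  → 6870 kr

6870 kr > 3168 kr, so the regular income tax governs.

6870 kr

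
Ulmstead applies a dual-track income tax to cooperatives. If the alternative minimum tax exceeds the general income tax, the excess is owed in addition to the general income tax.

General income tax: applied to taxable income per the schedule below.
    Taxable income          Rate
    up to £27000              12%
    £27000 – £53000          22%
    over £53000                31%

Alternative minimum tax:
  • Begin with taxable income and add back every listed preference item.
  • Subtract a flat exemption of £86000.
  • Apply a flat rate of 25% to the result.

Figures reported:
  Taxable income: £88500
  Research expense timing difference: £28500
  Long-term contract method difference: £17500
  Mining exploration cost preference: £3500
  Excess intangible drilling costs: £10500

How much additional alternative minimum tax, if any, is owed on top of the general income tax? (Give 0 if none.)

Alternative minimum tax:
  Adjusted income: £88500 + £28500 + £17500 + £3500 + £10500 = £148500
  Less exemption £86000 → base £62500
  £62500 × 25% = £15625

General income tax:
  £27000 × 12% = £3240
  £26000 × 22% = £5720
  £35500 × 31% = £11005
  → £19965

£15625 ≤ £19965, so no add-on is due.

£0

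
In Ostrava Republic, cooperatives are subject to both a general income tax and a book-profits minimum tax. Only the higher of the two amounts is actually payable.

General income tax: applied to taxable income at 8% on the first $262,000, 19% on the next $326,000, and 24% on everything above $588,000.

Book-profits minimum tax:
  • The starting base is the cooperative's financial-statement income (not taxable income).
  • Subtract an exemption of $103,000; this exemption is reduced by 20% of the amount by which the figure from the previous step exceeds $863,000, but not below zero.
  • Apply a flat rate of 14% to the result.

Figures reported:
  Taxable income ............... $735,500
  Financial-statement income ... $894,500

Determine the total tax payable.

General income tax:
  $262,000 × 8% = $20,960
  $326,000 × 19% = $61,940
  $147,500 × 24% = $35,400
  → $118,300

Book-profits minimum tax:
  Base (financial-statement income): $894,500
  Exemption: $103,000 − 20% × ($894,500 − $863,000) = $103,000 − $6,300 = $96,700
  Base: $894,500 − $96,700 = $797,800
  $797,800 × 14% = $111,692

$118,300 > $111,692, so the general income tax governs.

$118,300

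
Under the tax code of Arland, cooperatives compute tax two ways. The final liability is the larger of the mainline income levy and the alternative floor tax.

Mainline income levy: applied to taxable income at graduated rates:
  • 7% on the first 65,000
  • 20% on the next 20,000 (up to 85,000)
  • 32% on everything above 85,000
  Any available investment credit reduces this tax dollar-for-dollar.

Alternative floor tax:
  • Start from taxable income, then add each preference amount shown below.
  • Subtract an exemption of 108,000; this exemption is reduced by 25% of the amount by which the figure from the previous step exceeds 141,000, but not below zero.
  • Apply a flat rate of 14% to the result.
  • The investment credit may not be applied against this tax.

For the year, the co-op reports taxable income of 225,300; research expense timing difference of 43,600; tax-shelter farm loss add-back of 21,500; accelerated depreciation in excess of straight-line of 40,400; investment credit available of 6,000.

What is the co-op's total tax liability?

47,446

Alternative floor tax:
  Adjusted income: 225,300 + 43,600 + 21,500 + 40,400 = 330,800
  Exemption: 108,000 − 25% × (330,800 − 141,000) = 108,000 − 47,450 = 60,550
  Base: 330,800 − 60,550 = 270,250
  270,250 × 14% = 37,835

Mainline income levy:
  65,000 × 7% = 4,550
  20,000 × 20% = 4,000
  140,300 × 32% = 44,896
  → 53,446
  Less investment credit 6,000 → 47,446

47,446 > 37,835, so the mainline income levy governs.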